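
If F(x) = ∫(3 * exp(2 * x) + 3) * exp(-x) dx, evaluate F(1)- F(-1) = -6*exp(-1) + 6*E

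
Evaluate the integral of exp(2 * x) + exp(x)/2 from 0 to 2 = -1 + exp(2)/2 + exp(4)/2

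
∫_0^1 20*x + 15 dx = 25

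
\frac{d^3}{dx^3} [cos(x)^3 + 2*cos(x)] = (23 - 27*sin(x)^2)*sin(x)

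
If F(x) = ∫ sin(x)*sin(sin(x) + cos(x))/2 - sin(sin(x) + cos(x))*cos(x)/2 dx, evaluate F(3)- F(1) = -cos(cos(1) + sin(1))/2 + cos(cos(3) + sin(3))/2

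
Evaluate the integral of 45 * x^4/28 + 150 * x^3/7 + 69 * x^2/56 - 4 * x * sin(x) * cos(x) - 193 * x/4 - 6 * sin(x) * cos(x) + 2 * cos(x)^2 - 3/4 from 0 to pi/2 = (-4 + pi/8 + 3*pi^2/16)*(pi/4 + 3*pi^3/56 + 5 + 7*pi^2/4) + 17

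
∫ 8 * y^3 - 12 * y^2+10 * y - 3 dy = 2*y^4 - 4*y^3 + 5*y^2 - 3*y + C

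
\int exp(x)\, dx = exp(x) + C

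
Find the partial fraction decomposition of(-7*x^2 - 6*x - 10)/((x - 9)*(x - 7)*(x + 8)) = -82/(51*(x + 8)) + 79/(6*(x - 7)) - 631/(34*(x - 9))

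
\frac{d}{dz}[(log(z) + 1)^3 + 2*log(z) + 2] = (3*log(z)^2 + 6*log(z) + 5)/z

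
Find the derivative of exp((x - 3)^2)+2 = 2*x*exp(x^2 - 6*x + 9) - 6*exp(x^2 - 6*x + 9)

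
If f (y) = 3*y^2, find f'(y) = 6*y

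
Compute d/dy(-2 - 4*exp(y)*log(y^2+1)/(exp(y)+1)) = (-4*y^2*exp(y)*log(y^2 + 1) - 8*y*exp(2*y) - 8*y*exp(y) - 4*exp(y)*log(y^2 + 1))/(y^2*exp(2*y) + 2*y^2*exp(y) + y^2 + exp(2*y) + 2*exp(y) + 1)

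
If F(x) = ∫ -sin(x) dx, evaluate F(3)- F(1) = cos(3) - cos(1)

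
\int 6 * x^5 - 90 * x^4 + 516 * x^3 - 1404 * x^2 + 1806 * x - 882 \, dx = x^6 - 18*x^5 + 129*x^4 - 468*x^3 + 903*x^2 - 882*x + C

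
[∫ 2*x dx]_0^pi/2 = pi^2/4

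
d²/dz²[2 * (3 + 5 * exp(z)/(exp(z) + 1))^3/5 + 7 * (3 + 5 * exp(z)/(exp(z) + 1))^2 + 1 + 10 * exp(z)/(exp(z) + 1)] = (-954*exp(4*z) + 706*exp(3*z) + 1334*exp(2*z) + 274*exp(z))/(exp(5*z) + 5*exp(4*z) + 10*exp(3*z) + 10*exp(2*z) + 5*exp(z) + 1)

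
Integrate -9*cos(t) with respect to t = -9*sin(t) + C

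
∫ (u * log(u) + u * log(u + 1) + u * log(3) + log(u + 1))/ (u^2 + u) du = log(3*u)*log(u + 1) + C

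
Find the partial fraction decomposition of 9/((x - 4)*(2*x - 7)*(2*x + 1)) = 1/(4*(2*x + 1)) - 9/(4*(2*x - 7)) + 1/(x - 4)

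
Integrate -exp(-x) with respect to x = exp(-x) + C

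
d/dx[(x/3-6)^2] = 2*x/9 - 4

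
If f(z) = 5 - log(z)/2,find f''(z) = 1/(2*z^2)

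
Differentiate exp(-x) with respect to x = -exp(-x)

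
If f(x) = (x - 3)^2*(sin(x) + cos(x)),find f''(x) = -x^2*sin(x) - x^2*cos(x) + 2*x*sin(x) + 10*x*cos(x) + 5*sin(x) - 19*cos(x)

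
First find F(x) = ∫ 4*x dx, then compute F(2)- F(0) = 8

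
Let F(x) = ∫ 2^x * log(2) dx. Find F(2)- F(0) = 3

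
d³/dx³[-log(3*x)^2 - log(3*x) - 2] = (-4*log(x) - 4*log(3) + 4)/x^3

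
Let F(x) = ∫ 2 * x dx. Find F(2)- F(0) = 4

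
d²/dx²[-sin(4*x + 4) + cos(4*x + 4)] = 16*sin(4*x + 4) - 16*cos(4*x + 4)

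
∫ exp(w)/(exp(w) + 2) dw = log(exp(w) + 2) + C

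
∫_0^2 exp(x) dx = -1 + exp(2)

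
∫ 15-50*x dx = -25*x^2 + 15*x + C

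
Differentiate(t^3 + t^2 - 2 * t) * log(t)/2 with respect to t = 3*t^2*log(t)/2 + t^2/2 + t*log(t) + t/2 - log(t) - 1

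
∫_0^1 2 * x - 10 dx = -9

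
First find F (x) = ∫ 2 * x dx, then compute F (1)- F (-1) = 0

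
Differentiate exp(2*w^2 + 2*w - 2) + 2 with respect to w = 4*w*exp(2*w^2 + 2*w - 2) + 2*exp(2*w^2 + 2*w - 2)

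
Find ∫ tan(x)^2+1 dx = tan(x) + C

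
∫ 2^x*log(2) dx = 2^x + C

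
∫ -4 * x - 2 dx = -2*x^2 - 2*x + C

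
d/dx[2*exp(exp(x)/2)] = exp(x + exp(x)/2)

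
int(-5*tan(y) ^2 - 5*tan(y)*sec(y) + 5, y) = 10*y - 5*tan(y) - 5*sec(y) + C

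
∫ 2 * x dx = x^2 + C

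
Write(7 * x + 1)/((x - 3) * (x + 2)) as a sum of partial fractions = 13/(5*(x + 2)) + 22/(5*(x - 3))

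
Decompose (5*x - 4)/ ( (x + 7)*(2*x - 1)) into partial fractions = -1/(5*(2*x - 1)) + 13/(5*(x + 7))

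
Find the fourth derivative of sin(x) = sin(x)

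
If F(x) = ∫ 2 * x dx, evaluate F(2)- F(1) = 3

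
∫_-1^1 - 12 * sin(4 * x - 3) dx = -3*cos(7) + 3*cos(1)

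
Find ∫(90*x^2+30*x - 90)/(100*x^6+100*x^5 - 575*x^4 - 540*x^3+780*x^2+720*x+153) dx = -acot(10*x^3/3 + 5*x^2/3 - 10*x - 4) + C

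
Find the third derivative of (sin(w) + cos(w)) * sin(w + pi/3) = -4*sqrt(2)*cos(2*w + pi/12)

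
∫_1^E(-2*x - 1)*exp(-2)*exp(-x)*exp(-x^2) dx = -exp(-4) + exp(-exp(2) - E - 2)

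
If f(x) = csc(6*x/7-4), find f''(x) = -36/(49*sin(6*x/7 - 4)) + 72/(49*sin(6*x/7 - 4)^3)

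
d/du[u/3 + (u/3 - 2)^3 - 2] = u^2/9 - 4*u/3 + 13/3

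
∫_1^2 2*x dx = 3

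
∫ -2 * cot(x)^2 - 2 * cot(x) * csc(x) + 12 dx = 14*x + 2*cot(x) + 2*csc(x) + C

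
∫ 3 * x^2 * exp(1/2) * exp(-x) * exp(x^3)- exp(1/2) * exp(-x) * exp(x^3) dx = exp(x^3 - x + 1/2) + C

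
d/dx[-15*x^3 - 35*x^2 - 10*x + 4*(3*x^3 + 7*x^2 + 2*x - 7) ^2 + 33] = 216*x^5 + 840*x^4 + 976*x^3 - 213*x^2 - 822*x - 122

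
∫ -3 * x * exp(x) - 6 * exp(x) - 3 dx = -3*(x + 1)*(exp(x) + 1) + C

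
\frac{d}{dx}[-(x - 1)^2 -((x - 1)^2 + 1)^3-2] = -6*x^5 + 30*x^4 - 72*x^3 + 96*x^2 - 74*x + 26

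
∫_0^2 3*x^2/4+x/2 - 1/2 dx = 2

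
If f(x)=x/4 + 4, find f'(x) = 1/4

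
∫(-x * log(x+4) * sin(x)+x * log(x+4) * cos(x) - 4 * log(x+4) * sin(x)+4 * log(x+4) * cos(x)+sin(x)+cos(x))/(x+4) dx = sqrt(2)*log(x + 4)*sin(x + pi/4) + C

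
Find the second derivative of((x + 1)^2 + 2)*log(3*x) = (2*x^2*log(x) + 2*x^2*log(3) + 3*x^2 + 2*x - 3)/x^2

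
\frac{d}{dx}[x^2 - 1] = 2*x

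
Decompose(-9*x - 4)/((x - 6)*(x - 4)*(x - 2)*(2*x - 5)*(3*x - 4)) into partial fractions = -81/(98*(3*x - 4)) - 424/(147*(2*x - 5)) + 11/(8*(x - 2)) + 5/(12*(x - 4)) - 29/(392*(x - 6))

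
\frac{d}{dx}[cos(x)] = -sin(x)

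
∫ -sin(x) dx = cos(x) + C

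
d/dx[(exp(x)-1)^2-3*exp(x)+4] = 2*exp(2*x) - 5*exp(x)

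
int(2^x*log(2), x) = 2^x + C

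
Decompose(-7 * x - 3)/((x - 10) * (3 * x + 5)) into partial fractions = -26/(35*(3*x + 5)) - 73/(35*(x - 10))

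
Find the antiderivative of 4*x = 2*x^2 + C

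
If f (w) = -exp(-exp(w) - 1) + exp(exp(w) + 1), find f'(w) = (exp(w) + exp(w + 2*exp(w) + 2))*exp(-exp(w) - 1)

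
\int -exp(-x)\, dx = exp(-x) + C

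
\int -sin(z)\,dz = cos(z) + C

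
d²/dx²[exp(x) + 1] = exp(x)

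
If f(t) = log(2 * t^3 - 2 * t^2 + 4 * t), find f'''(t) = (6*t^6 - 12*t^5 - 16*t^3 + 36*t^2 - 24*t + 16)/(t^9 - 3*t^8 + 9*t^7 - 13*t^6 + 18*t^5 - 12*t^4 + 8*t^3)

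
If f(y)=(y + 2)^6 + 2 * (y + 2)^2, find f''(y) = 30*y^4 + 240*y^3 + 720*y^2 + 960*y + 484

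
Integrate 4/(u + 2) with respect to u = 4*log(u + 2) + C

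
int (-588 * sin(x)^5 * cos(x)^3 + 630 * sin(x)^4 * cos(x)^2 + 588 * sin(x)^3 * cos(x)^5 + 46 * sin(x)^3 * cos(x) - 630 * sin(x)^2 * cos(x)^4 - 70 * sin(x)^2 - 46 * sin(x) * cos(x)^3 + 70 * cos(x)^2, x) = 147*sin(x)^4*cos(x)^4 - 210*sin(x)^3*cos(x)^3 + 35*sin(2*x) + 23*cos(4*x)/8 + C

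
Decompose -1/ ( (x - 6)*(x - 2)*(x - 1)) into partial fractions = -1/(5*(x - 1)) + 1/(4*(x - 2)) - 1/(20*(x - 6))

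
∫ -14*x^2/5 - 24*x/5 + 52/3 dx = -14*x^3/15 - 12*x^2/5 + 52*x/3 + C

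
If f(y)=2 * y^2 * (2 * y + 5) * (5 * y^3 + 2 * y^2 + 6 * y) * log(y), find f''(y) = 600*y^4*log(y) + 220*y^4 + 1160*y^3*log(y) + 522*y^3 + 528*y^2*log(y) + 308*y^2 + 360*y*log(y) + 300*y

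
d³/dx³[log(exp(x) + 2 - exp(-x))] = (-2*exp(5*x) + 12*exp(4*x) + 12*exp(2*x) + 2*exp(x))/(exp(6*x) + 6*exp(5*x) + 9*exp(4*x) - 4*exp(3*x) - 9*exp(2*x) + 6*exp(x) - 1)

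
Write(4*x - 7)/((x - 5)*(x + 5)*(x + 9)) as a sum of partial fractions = -43/(56*(x + 9)) + 27/(40*(x + 5)) + 13/(140*(x - 5))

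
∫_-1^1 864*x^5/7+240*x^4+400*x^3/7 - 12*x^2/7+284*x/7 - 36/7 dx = 592/7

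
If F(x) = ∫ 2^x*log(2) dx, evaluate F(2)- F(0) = 3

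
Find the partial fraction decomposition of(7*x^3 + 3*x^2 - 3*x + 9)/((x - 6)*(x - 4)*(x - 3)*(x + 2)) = 29/(240*(x + 2)) + 72/(5*(x - 3)) - 493/(12*(x - 4)) + 537/(16*(x - 6))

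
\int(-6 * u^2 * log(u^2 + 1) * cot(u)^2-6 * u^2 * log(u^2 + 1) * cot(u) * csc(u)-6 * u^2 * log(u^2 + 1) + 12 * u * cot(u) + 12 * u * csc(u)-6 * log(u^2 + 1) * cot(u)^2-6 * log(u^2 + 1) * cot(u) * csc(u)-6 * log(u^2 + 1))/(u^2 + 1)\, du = 6*(cot(u) + csc(u))*log(u^2 + 1) + C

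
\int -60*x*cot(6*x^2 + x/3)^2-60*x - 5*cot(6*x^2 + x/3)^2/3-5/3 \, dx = 5*cot(x*(18*x + 1)/3) + C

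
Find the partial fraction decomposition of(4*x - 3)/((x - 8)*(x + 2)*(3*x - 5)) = -3/(19*(3*x - 5)) - 1/(10*(x + 2)) + 29/(190*(x - 8))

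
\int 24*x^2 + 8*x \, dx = 8*x^3 + 4*x^2 + C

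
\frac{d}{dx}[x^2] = 2*x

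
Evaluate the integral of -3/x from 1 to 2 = -3*log(2)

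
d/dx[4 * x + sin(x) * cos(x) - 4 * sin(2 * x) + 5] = 14*sin(x)^2 - 3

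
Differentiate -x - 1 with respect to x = -1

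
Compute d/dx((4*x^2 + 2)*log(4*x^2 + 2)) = 8*x*log(2*x^2 + 1) + 8*x*log(2) + 8*x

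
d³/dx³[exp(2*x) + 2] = 8*exp(2*x)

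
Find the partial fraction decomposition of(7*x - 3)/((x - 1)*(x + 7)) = 13/(2*(x + 7)) + 1/(2*(x - 1))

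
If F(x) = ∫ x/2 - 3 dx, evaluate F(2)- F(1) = -9/4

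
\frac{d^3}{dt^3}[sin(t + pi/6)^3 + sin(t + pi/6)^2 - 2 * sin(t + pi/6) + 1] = -21*sin(t + pi/6)^2*cos(t + pi/6) - 4*sin(2*t + pi/3) + 6*cos(t + pi/6)^3 + 2*cos(t + pi/6)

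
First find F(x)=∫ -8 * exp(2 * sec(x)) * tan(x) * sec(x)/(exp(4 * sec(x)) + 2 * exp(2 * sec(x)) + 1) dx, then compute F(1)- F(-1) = 0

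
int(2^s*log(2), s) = 2^s + C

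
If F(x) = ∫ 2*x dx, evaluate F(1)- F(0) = 1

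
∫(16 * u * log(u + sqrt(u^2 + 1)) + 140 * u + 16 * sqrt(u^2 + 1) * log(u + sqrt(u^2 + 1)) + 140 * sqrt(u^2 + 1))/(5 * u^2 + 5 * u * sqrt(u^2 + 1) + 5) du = 4*(2*log(u + sqrt(u^2 + 1)) + 35)*log(u + sqrt(u^2 + 1))/5 + C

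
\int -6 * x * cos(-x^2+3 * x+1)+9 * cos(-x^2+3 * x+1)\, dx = 3*sin(-x^2 + 3*x + 1) + C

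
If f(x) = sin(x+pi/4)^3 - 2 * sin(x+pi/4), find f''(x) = 5*sin(x + pi/4)/4 + 9*cos(3*x + pi/4)/4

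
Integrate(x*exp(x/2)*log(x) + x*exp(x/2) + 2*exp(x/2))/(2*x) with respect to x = (log(x) + 1)*exp(x/2) + C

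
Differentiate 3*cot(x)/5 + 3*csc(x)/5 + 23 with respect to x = -3*(cos(x) + 1)/(5*sin(x)^2)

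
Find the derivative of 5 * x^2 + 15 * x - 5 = 10*x + 15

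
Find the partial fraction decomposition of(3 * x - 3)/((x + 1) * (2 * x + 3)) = 15/(2*x + 3) - 6/(x + 1)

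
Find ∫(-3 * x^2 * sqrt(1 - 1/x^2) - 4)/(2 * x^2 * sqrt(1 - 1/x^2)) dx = -3*x/2 - 2*asec(x) + C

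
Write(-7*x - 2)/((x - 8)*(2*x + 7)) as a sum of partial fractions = -45/(23*(2*x + 7)) - 58/(23*(x - 8))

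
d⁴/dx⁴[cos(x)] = cos(x)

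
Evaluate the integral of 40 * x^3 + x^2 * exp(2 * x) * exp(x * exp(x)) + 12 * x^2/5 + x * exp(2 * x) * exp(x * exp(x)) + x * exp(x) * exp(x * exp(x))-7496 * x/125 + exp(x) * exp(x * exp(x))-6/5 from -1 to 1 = -4/5 + exp(-1 - exp(-1)) + exp(1 + E)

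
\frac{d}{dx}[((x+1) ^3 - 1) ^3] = 9*x^8 + 72*x^7 + 252*x^6 + 486*x^5 + 540*x^4 + 324*x^3 + 81*x^2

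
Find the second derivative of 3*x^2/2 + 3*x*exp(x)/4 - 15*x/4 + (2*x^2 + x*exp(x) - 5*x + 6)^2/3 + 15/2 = 4*x^3*exp(x)/3 + 4*x^2*exp(2*x)/3 + 14*x^2*exp(x)/3 + 16*x^2 + 8*x*exp(2*x)/3 - 7*x*exp(x)/12 - 40*x + 2*exp(2*x)/3 + 17*exp(x)/6 + 107/3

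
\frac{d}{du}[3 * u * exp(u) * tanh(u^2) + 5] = 3*(2*u^2/cosh(u^2)^2 + u*tanh(u^2) + tanh(u^2))*exp(u)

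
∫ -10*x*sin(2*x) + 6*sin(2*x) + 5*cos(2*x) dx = (5*x - 3)*cos(2*x) + C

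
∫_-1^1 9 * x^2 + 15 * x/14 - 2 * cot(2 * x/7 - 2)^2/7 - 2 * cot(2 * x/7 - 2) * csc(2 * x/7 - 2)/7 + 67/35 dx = -csc(12/7) + cot(16/7) - cot(12/7) + csc(16/7) + 52/5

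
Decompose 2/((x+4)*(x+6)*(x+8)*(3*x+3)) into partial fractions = -1/(84*(x + 8)) + 1/(30*(x + 6)) - 1/(36*(x + 4)) + 2/(315*(x + 1))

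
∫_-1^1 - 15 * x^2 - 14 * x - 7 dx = -24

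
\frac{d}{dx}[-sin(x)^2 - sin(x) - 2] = -sin(2*x) - cos(x)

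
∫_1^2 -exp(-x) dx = -exp(-1) + exp(-2)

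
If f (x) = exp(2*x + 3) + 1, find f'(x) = 2*exp(2*x + 3)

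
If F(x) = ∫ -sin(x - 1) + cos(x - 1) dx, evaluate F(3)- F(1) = -1 + cos(2) + sin(2)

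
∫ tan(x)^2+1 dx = tan(x) + C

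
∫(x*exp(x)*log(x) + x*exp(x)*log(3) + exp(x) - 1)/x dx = (exp(x) - 1)*log(3*x) + C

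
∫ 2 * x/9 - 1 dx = x^2/9 - x - atan(1/(3*x^2 + 5*x - 2)) - atan(3*x^2 + 5*x - 2) + C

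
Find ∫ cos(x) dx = sin(x) + C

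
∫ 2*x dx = x^2 + C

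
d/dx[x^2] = 2*x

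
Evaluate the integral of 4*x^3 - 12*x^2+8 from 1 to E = -9 + (-3 + (-1 + E)^2)^2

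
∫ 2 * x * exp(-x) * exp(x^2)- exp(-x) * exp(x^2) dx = exp(x*(x - 1)) + C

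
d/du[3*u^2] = 6*u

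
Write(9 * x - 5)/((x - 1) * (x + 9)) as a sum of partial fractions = 43/(5*(x + 9)) + 2/(5*(x - 1))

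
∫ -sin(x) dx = cos(x) + C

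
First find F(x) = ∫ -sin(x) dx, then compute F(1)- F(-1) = 0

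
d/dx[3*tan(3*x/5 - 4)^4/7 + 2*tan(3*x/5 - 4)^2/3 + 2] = 36*tan(3*x/5 - 4)^5/35 + 64*tan(3*x/5 - 4)^3/35 + 4*tan(3*x/5 - 4)/5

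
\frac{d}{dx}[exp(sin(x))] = exp(sin(x))*cos(x)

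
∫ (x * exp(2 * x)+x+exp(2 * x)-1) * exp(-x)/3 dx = 2*x*sinh(x)/3 + C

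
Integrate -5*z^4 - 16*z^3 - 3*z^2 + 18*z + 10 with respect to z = -z^5 - 4*z^4 - z^3 + 9*z^2 + 10*z + C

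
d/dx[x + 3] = 1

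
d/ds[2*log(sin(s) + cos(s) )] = 2/tan(s + pi/4)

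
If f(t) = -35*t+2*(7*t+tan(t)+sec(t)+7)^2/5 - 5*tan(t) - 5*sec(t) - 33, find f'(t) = 28*t*tan(t)^2/5 + 28*t*tan(t)*sec(t)/5 + 224*t/5 + 4*tan(t)^3/5 + 8*tan(t)^2*sec(t)/5 + 3*tan(t)^2/5 + 4*tan(t)*sec(t)^2/5 + 3*tan(t)*sec(t)/5 + 32*tan(t)/5 + 32*sec(t)/5 + 24/5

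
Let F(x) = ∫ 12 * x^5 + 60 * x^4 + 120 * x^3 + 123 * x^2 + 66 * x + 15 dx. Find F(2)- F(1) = 1349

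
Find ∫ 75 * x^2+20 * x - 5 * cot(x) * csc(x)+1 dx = 25*x^3 + 10*x^2 + x + 5*csc(x) + C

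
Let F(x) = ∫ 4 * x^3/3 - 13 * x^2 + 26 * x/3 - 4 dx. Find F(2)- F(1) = -49/3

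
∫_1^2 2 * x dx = 3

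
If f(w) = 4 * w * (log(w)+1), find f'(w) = 4*log(w) + 8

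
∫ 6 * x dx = 3*x^2 + C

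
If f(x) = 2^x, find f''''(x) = 2^x*log(2)^4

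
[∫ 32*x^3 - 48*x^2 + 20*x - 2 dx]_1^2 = 36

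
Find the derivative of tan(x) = cos(x)^(-2)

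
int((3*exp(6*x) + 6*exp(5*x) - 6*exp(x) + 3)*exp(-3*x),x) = ((exp(x) + 1)*exp(x) - 1)^3*exp(-3*x) + C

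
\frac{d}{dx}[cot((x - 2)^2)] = 2*(2 - x)/sin(x^2 - 4*x + 4)^2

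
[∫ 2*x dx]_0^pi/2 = pi^2/4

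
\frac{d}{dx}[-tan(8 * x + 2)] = -8*tan(8*x + 2)^2 - 8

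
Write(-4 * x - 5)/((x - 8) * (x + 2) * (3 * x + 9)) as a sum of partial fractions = 7/(33*(x + 3)) - 1/(10*(x + 2)) - 37/(330*(x - 8))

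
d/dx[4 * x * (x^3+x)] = 16*x^3 + 8*x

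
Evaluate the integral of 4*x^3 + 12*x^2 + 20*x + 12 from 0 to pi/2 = -9 + (2 + (1 + pi/2)^2)^2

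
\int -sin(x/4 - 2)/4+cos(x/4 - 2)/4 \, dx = sqrt(2)*cos(-x/4 + pi/4 + 2) + C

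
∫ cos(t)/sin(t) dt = log(4*sin(t)) + C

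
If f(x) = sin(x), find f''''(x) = sin(x)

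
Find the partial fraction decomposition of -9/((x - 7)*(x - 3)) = 9/(4*(x - 3)) - 9/(4*(x - 7))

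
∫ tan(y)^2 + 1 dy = tan(y) + C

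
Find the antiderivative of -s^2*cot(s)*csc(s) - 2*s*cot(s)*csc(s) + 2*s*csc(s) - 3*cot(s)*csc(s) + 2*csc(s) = ((s + 1)^2 + 2)*csc(s) + C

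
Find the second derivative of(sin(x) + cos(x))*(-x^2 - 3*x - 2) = x^2*sin(x) + x^2*cos(x) + 7*x*sin(x) - x*cos(x) + 6*sin(x) - 6*cos(x)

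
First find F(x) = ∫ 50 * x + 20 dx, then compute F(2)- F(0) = 140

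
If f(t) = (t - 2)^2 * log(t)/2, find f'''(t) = (t^2 + 2*t + 4)/t^3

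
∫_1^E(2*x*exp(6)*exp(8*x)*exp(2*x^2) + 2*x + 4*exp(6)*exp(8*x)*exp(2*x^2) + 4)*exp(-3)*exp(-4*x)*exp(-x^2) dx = -exp(8) - exp(1 - (2 + E)^2) + exp(-8) + exp(-1 + (2 + E)^2)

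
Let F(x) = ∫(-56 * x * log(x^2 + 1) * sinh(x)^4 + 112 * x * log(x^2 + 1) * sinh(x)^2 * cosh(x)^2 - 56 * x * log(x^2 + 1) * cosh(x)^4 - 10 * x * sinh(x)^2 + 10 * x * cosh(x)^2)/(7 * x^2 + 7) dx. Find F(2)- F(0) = -2*log(5)^2 + 5*log(5)/7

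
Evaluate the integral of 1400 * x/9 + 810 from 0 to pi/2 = -2023 + 25*pi/3 + 7*(-17 - 5*pi/3)^2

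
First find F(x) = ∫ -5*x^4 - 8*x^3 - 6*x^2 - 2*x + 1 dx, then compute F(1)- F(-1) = -4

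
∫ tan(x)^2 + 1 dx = tan(x) + C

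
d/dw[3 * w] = 3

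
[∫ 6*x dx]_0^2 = 12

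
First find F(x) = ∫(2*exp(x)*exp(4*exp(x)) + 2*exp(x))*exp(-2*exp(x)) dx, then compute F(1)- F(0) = -exp(2) - exp(-2*E) + exp(-2) + exp(2*E)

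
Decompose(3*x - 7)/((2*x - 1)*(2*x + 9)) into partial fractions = 41/(20*(2*x + 9)) - 11/(20*(2*x - 1))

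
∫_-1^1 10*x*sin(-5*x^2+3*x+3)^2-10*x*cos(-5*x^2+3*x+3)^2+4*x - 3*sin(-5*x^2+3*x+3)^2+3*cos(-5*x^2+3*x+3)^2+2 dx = sin(10)/2 + sin(2)/2 + 4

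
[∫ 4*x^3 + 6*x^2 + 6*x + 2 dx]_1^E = -9 + (-exp(2) - E - 1)^2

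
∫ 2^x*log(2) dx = 2^x + C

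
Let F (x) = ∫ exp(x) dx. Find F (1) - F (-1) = E - exp(-1)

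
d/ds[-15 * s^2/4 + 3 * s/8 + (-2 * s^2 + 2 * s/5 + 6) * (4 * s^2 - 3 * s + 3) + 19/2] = -32*s^3 + 114*s^2/5 + 261*s/10 - 657/40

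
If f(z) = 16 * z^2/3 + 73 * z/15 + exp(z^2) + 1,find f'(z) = 2*z*exp(z^2) + 32*z/3 + 73/15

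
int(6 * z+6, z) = 3*z^2 + 6*z + C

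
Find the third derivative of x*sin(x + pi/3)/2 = -x*cos(x + pi/3)/2 - 3*sin(x + pi/3)/2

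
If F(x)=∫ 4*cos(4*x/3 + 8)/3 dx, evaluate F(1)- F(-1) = -sin(20/3) + sin(28/3)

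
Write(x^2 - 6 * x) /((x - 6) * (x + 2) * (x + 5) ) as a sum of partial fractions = 5/(3*(x + 5)) - 2/(3*(x + 2))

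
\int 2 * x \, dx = x^2 + C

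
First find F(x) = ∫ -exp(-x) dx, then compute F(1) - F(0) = -1 + exp(-1)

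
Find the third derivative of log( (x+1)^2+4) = (4*x^3 + 12*x^2 - 36*x - 44)/(x^6 + 6*x^5 + 27*x^4 + 68*x^3 + 135*x^2 + 150*x + 125)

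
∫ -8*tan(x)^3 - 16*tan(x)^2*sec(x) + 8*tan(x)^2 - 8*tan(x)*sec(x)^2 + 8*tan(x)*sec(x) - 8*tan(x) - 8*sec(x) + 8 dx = -4*(tan(x) + sec(x))^2 + 8*tan(x) + 8*sec(x) + C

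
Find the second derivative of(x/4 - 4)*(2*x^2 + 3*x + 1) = 3*x - 29/2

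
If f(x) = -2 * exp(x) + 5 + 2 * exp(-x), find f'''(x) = (-2*exp(2*x) - 2)*exp(-x)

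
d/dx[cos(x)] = -sin(x)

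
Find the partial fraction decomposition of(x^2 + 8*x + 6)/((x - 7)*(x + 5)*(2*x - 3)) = -81/(143*(2*x - 3)) - 3/(52*(x + 5)) + 37/(44*(x - 7))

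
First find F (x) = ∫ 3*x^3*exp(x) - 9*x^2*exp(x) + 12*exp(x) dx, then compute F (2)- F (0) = 24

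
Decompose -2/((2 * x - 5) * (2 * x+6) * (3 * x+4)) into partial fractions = 9/(115*(3*x + 4)) - 4/(253*(2*x - 5)) - 1/(55*(x + 3))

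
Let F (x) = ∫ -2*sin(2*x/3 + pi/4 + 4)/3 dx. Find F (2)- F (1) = -cos(pi/4 + 14/3) + cos(pi/4 + 16/3)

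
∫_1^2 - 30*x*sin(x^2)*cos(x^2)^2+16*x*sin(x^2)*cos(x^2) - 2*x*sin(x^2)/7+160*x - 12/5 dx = -4*cos(4)^2 + 5*cos(4)^3 - 5*cos(1)^3 + cos(4)/7 - cos(1)/7 + 4*cos(1)^2 + 1188/5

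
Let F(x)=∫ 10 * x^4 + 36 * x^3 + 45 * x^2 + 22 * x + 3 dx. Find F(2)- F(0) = 378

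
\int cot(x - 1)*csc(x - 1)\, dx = -csc(x - 1) + C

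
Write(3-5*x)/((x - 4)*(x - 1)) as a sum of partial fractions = 2/(3*(x - 1)) - 17/(3*(x - 4))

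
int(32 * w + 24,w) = 16*w^2 + 24*w + C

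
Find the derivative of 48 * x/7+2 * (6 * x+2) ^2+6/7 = 144*x + 384/7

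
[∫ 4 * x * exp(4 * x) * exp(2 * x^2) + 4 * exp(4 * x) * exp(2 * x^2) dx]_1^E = -exp(6) + exp(-2 + 2*(1 + E)^2)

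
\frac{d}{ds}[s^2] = 2*s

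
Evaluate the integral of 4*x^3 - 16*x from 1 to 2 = -9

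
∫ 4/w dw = 4*log(w) + C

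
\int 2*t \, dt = t^2 + C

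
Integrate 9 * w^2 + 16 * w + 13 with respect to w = 3*w^3 + 8*w^2 + 13*w + C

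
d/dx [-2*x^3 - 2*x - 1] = -6*x^2 - 2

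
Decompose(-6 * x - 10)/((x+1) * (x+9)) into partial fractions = -11/(2*(x + 9)) - 1/(2*(x + 1))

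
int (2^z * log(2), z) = 2^z + C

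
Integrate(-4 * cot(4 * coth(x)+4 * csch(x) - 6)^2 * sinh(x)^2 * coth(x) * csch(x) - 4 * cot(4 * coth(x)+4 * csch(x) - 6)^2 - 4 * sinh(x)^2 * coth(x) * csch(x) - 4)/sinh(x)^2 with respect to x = -cot(4*coth(x) + 4*csch(x) - 6) + C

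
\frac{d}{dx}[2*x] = 2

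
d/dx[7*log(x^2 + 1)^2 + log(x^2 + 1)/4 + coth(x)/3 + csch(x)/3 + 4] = -(2*x^2*cosh(x) + 2*x^2 - 168*x*log(x^2 + 1)*sinh(x)^2 - 3*x*sinh(x)^2 + 2*cosh(x) + 2)/(6*(x^2 + 1)*sinh(x)^2)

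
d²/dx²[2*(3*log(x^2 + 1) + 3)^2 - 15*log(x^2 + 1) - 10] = (-72*x^2*log(x^2 + 1) + 102*x^2 + 72*log(x^2 + 1) + 42)/(x^4 + 2*x^2 + 1)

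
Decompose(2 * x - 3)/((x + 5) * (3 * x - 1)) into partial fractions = -7/(16*(3*x - 1)) + 13/(16*(x + 5))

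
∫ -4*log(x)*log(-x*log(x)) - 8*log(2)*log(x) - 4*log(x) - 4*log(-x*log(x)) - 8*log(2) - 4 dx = -4*x*log(x)*log(-4*x*log(x)) + C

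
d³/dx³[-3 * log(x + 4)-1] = -6/(x^3 + 12*x^2 + 48*x + 64)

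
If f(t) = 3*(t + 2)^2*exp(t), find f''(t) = 3*t^2*exp(t) + 24*t*exp(t) + 42*exp(t)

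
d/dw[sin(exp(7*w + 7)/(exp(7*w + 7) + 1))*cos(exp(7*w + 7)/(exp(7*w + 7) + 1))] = 7*exp(7)*exp(7*w)*cos(2*exp(7)*exp(7*w)/(exp(7)*exp(7*w) + 1))/(exp(14)*exp(14*w) + 2*exp(7)*exp(7*w) + 1)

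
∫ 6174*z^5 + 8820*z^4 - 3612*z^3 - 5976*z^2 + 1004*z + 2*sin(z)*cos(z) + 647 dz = 1029*z^6 + 1764*z^5 - 903*z^4 - 1992*z^3 + 502*z^2 + 647*z + sin(z)^2 + C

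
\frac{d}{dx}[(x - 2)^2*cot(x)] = -x^2/sin(x)^2 + 2*x/tan(x) + 4*x/sin(x)^2 - 4/tan(x) - 4/sin(x)^2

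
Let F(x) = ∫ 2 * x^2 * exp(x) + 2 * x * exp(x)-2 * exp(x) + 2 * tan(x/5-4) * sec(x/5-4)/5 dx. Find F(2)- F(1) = 2*sec(18/5) - 2*sec(19/5) + 4*exp(2)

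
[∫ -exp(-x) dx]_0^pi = -1 + exp(-pi)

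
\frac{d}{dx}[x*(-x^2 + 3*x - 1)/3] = -x^2 + 2*x - 1/3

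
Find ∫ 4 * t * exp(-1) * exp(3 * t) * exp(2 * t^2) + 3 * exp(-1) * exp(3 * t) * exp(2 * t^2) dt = exp(2*t^2 + 3*t - 1) + C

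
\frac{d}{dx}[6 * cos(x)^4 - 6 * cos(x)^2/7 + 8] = -36*sin(2*x)/7 - 3*sin(4*x)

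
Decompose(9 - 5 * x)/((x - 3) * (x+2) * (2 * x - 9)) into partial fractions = -18/(13*(2*x - 9)) + 19/(65*(x + 2)) + 2/(5*(x - 3))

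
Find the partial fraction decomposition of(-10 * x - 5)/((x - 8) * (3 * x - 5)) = 65/(19*(3*x - 5)) - 85/(19*(x - 8))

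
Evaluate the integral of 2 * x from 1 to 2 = 3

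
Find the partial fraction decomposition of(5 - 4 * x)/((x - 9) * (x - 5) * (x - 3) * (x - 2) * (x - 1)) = 1/(64*(x - 1)) + 1/(7*(x - 2)) - 7/(24*(x - 3)) + 5/(32*(x - 5)) - 31/(1344*(x - 9))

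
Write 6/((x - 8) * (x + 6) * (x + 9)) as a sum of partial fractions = 2/(17*(x + 9)) - 1/(7*(x + 6)) + 3/(119*(x - 8))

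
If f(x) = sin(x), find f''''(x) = sin(x)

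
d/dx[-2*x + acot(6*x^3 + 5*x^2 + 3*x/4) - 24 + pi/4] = (-1152*x^6 - 1920*x^5 - 1088*x^4 - 240*x^3 - 306*x^2 - 160*x - 44)/(576*x^6 + 960*x^5 + 544*x^4 + 120*x^3 + 9*x^2 + 16)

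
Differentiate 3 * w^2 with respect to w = 6*w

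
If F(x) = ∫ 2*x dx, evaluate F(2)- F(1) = 3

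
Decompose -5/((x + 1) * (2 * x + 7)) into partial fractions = 2/(2*x + 7) - 1/(x + 1)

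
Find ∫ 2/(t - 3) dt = log(3*(t - 3)^2) + C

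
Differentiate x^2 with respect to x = 2*x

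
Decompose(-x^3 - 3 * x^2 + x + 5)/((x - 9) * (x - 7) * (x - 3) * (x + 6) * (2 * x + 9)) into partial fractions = -494/(27945*(2*x + 9)) + 107/(5265*(x + 6)) - 23/(1620*(x - 3)) + 239/(1196*(x - 7)) - 479/(2430*(x - 9))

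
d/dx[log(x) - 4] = 1/x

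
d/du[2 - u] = -1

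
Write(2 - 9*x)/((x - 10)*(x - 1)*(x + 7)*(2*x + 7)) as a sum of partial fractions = 268/(1701*(2*x + 7)) - 65/(952*(x + 7)) + 7/(648*(x - 1)) - 88/(4131*(x - 10))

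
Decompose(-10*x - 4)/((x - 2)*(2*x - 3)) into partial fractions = 38/(2*x - 3) - 24/(x - 2)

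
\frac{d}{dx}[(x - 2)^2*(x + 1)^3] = 5*x^4 - 4*x^3 - 15*x^2 + 2*x + 8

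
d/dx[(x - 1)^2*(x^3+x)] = 5*x^4 - 8*x^3 + 6*x^2 - 4*x + 1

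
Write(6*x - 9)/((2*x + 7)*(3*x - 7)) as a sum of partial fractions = 3/(7*(3*x - 7)) + 12/(7*(2*x + 7))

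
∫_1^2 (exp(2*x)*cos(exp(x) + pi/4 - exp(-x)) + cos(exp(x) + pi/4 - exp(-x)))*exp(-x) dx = -sin(-exp(-1) + pi/4 + E) + sin(-exp(-2) + pi/4 + exp(2))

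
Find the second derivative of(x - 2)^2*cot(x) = 2*x^2/tan(x) + 2*x^2/tan(x)^3 - 4*x - 8*x/tan(x) - 4*x/tan(x)^2 - 8*x/tan(x)^3 + 8 + 10/tan(x) + 8/tan(x)^2 + 8/tan(x)^3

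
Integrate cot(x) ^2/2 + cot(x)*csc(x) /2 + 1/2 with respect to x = -cot(x)/2 - csc(x)/2 + C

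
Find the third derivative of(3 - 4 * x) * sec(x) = (4*x*sin(x)/cos(x) - 24*x*sin(x)/cos(x)^3 - 3*sin(x)/cos(x) + 18*sin(x)/cos(x)^3 + 12 - 24/cos(x)^2)/cos(x)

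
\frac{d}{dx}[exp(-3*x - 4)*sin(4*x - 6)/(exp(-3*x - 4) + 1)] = (-3*exp(3*x + 4)*sin(4*x - 6) + 4*exp(3*x + 4)*cos(4*x - 6) + 4*cos(4*x - 6))/(exp(8)*exp(6*x) + 2*exp(4)*exp(3*x) + 1)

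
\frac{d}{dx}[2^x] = 2^x*log(2)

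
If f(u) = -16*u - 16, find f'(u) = -16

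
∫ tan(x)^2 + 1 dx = tan(x) + C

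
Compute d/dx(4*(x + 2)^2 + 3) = 8*x + 16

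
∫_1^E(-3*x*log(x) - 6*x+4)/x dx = 7 - 6*E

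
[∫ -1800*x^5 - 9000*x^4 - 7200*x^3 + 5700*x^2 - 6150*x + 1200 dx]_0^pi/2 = -3*(-15*pi/2 + 13 + 5*pi^3/4 + 15*pi^2/2)^2 - 15*pi^2 - 5*pi^3/2 + 15*pi + 507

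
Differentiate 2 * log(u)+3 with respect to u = 2/u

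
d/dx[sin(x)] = cos(x)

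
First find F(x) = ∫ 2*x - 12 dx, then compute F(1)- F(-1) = -24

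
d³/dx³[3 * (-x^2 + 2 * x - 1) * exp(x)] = -3*x^2*exp(x) - 12*x*exp(x) - 3*exp(x)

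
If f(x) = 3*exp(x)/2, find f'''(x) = 3*exp(x)/2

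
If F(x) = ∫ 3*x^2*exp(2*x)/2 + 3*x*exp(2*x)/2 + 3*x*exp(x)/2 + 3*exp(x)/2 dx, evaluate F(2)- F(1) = -3*E/2 + 9*exp(2)/4 + 3*exp(4)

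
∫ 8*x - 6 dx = 4*x^2 - 6*x + C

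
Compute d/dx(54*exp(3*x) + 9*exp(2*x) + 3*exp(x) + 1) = 162*exp(3*x) + 18*exp(2*x) + 3*exp(x)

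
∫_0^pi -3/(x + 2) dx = -3*log(2 + pi) + 3*log(2)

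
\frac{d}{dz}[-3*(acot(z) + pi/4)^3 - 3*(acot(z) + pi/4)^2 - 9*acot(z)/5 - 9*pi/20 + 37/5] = (720*acot(z)^2 + 480*acot(z) + 360*pi*acot(z) + 144 + 120*pi + 45*pi^2)/(80*z^2 + 80)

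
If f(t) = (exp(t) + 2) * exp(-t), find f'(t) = -2*exp(-t)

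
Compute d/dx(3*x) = 3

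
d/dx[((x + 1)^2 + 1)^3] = 6*x^5 + 30*x^4 + 72*x^3 + 96*x^2 + 72*x + 24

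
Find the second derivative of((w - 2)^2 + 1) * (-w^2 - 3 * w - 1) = -12*w^2 + 6*w + 12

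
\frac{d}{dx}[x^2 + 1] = 2*x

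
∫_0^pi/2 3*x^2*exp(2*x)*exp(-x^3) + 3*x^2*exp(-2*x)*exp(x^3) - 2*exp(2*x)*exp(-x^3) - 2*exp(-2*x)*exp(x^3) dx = -exp(pi - pi^3/8) + exp(-pi + pi^3/8)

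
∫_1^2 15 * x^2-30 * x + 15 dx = 5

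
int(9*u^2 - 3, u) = 3*u^3 - 3*u + C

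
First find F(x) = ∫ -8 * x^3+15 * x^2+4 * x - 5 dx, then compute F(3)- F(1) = -24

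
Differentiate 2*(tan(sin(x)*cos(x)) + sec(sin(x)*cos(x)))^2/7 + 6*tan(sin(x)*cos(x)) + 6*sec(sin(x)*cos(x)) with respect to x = 4*(2*sin(sin(x)*cos(x))^2/(7*cos(sin(x)*cos(x))) + 3*sin(sin(x)*cos(x)) + 4*sin(sin(x)*cos(x))/(7*cos(sin(x)*cos(x))) + 3 + 2/(7*cos(sin(x)*cos(x))))*sin(x + pi/4)*cos(x + pi/4)/cos(sin(x)*cos(x))^2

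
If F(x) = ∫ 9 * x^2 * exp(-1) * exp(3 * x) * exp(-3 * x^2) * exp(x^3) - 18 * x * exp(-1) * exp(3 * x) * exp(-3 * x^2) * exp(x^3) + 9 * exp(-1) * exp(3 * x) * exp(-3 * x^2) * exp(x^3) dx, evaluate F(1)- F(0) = 3 - 3*exp(-1)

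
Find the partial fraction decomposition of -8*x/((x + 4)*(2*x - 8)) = -2/(x + 4) - 2/(x - 4)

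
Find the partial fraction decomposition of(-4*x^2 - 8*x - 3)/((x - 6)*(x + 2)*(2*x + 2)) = -3/(16*(x + 2)) - 1/(14*(x + 1)) - 195/(112*(x - 6))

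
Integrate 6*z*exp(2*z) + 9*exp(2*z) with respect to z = 3*(z + 1)*exp(2*z) + C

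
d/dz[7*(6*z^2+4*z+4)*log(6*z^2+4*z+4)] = 84*z*log(3*z^2 + 2*z + 2) + 84*z*log(2) + 84*z + 28*log(3*z^2 + 2*z + 2) + 28*log(2) + 28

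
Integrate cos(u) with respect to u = sin(u) + C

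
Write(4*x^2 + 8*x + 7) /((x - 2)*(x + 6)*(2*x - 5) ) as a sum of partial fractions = 208/(17*(2*x - 5)) + 103/(136*(x + 6)) - 39/(8*(x - 2))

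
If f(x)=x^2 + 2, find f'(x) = 2*x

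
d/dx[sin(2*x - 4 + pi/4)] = 2*cos(2*x - 4 + pi/4)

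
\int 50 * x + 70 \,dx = 25*x^2 + 70*x + C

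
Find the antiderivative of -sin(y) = cos(y) + C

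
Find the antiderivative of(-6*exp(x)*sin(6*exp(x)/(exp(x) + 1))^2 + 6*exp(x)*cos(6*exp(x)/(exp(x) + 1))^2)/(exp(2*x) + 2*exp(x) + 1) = sin(12*exp(x)/(exp(x) + 1))/2 + C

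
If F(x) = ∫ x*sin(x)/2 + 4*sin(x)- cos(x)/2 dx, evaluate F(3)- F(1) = 9*cos(1)/2 - 11*cos(3)/2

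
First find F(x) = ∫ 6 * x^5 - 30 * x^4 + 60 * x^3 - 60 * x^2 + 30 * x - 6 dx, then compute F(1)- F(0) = -1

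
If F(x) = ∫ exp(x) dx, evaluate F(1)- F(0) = -1 + E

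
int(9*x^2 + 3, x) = 3*x^3 + 3*x + C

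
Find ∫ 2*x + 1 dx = x^2 + x + C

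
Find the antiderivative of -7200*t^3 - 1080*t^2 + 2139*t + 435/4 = -1800*t^4 - 360*t^3 + 2139*t^2/2 + 435*t/4 + C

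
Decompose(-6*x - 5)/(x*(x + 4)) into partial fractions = -19/(4*(x + 4)) - 5/(4*x)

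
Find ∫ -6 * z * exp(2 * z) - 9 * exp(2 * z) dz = 3*(-z - 1)*exp(2*z) + C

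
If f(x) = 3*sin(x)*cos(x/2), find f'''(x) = 39*sin(x/2)*sin(x)/8 - 21*cos(x/2)*cos(x)/4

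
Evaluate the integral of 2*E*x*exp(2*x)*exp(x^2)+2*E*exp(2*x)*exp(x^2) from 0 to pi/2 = -E + exp((1 + pi/2)^2)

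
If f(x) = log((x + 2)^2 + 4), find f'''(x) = (4*x^3 + 24*x^2 - 64)/(x^6 + 12*x^5 + 72*x^4 + 256*x^3 + 576*x^2 + 768*x + 512)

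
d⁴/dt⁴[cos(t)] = cos(t)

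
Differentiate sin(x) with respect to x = cos(x)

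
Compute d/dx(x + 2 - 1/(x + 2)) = (x^2 + 4*x + 5)/(x^2 + 4*x + 4)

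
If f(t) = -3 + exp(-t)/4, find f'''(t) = -exp(-t)/4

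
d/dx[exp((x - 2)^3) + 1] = 3*x^2*exp(x^3 - 6*x^2 + 12*x - 8) - 12*x*exp(x^3 - 6*x^2 + 12*x - 8) + 12*exp(x^3 - 6*x^2 + 12*x - 8)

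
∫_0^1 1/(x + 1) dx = log(2)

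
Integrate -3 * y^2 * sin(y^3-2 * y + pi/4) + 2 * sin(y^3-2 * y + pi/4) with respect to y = cos(y^3 - 2*y + pi/4) + C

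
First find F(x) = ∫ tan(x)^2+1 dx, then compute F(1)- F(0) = tan(1)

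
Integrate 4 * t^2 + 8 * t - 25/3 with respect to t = 4*t^3/3 + 4*t^2 - 25*t/3 + C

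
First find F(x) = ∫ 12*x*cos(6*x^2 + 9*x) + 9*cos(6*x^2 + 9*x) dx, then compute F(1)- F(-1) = sin(3) + sin(15)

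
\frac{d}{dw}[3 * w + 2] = 3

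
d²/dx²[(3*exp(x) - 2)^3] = 243*exp(3*x) - 216*exp(2*x) + 36*exp(x)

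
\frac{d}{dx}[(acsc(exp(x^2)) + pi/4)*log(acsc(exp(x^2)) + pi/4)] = (-2*x*log(acsc(exp(x^2)) + pi/4) - 2*x)*exp(-x^2)/sqrt(1 - exp(-2*x^2))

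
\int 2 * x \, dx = x^2 + C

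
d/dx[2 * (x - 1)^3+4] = 6*x^2 - 12*x + 6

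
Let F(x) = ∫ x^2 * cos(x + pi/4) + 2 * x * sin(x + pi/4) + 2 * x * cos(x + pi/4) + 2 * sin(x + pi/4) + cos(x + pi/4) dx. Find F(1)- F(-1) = 4*sin(pi/4 + 1)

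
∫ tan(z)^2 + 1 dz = tan(z) + C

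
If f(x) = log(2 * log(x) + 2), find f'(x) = 1/(x*log(x) + x)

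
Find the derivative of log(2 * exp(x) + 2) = exp(x)/(exp(x) + 1)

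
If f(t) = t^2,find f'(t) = 2*t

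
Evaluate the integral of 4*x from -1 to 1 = 0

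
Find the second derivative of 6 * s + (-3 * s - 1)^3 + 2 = -162*s - 54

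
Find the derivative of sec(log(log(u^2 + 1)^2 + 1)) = 4*u*log(u^2 + 1)*tan(log(log(u^2 + 1)^2 + 1))*sec(log(log(u^2 + 1)^2 + 1))/(u^2*log(u^2 + 1)^2 + u^2 + log(u^2 + 1)^2 + 1)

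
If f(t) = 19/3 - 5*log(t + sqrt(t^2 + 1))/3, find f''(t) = (10*t^3 + 10*t^2*sqrt(t^2 + 1) + 5*t)/(6*t^5 + 6*t^4*sqrt(t^2 + 1) + 12*t^3 + 9*t^2*sqrt(t^2 + 1) + 6*t + 3*sqrt(t^2 + 1))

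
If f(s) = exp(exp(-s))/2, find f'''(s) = (-3*exp(s + exp(-s)) - exp(2*s + exp(-s)) - exp(exp(-s)))*exp(-3*s)/2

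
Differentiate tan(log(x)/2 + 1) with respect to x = (tan(log(x)/2 + 1)^2 + 1)/(2*x)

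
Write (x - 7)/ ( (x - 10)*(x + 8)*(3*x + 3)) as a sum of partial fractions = -5/(126*(x + 8)) + 8/(231*(x + 1)) + 1/(198*(x - 10))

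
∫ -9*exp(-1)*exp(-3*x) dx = 3*exp(-3*x - 1) + C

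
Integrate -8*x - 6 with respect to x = -4*x^2 - 6*x + C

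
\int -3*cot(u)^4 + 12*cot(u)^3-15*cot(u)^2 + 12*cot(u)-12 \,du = (cot(u) - 2)^3 + C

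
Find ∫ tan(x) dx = log(3*sec(x)) + C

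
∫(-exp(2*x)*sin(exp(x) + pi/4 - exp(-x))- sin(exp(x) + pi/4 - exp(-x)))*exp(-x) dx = cos(2*sinh(x) + pi/4) + C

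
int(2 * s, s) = s^2 + C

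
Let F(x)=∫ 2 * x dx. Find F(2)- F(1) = 3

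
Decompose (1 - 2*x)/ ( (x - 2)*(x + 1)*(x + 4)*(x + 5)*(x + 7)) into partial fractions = 5/(108*(x + 7)) - 11/(56*(x + 5)) + 1/(6*(x + 4)) - 1/(72*(x + 1)) - 1/(378*(x - 2))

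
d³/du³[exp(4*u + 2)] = 64*exp(4*u + 2)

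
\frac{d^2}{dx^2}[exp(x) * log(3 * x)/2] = (x^2*exp(x)*log(x) + x^2*exp(x)*log(3) + 2*x*exp(x) - exp(x))/(2*x^2)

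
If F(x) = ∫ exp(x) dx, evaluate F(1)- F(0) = -1 + E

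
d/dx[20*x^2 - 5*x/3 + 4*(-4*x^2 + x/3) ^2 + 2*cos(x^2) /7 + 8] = 256*x^3 - 32*x^2 - 4*x*sin(x^2)/7 + 368*x/9 - 5/3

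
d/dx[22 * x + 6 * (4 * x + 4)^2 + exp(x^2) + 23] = 2*x*exp(x^2) + 192*x + 214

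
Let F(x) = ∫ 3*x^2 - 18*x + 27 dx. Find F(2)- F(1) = 7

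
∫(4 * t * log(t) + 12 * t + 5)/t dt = (4*t + 5)*(log(t) + 2) + C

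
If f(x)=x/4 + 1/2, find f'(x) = 1/4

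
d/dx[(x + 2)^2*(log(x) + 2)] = (2*x^2*log(x) + 5*x^2 + 4*x*log(x) + 12*x + 4)/x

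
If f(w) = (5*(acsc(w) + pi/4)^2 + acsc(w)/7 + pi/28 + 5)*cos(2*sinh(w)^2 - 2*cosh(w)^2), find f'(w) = -(140*acsc(w) + 2 + 35*pi)*cos(2*sinh(w)^2 - 2*cosh(w)^2)/(14*w^2*sqrt(1 - 1/w^2))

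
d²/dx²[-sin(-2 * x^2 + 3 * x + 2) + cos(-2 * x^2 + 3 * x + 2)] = -16*sqrt(2)*x^2*cos(-2*x^2 + 3*x + pi/4 + 2) + 24*sqrt(2)*x*cos(-2*x^2 + 3*x + pi/4 + 2) + 13*sin(-2*x^2 + 3*x + 2) - 5*cos(-2*x^2 + 3*x + 2)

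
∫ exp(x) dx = exp(x) + C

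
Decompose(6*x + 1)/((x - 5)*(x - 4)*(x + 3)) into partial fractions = -17/(56*(x + 3)) - 25/(7*(x - 4)) + 31/(8*(x - 5))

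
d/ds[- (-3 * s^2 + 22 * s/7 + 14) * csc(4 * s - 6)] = -12*s^2*cot(4*s - 6)*csc(4*s - 6) + 88*s*cot(4*s - 6)*csc(4*s - 6)/7 + 6*s*csc(4*s - 6) + 56*cot(4*s - 6)*csc(4*s - 6) - 22*csc(4*s - 6)/7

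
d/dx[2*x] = 2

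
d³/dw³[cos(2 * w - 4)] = 8*sin(2*w - 4)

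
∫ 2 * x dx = x^2 + C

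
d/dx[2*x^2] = 4*x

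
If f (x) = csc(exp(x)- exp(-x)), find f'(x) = -(exp(2*x) + 1)*exp(-x)*cos(exp(x) - exp(-x))/sin(exp(x) - exp(-x))^2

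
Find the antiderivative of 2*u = u^2 + C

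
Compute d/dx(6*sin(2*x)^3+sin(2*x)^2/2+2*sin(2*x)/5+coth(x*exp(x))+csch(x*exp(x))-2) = -x*exp(x)*cosh(x*exp(x))/sinh(x*exp(x))^2 - x*exp(x)/sinh(x*exp(x))^2 - exp(x)*cosh(x*exp(x))/sinh(x*exp(x))^2 - exp(x)/sinh(x*exp(x))^2 + 36*sin(2*x)^2*cos(2*x) + sin(4*x) + 4*cos(2*x)/5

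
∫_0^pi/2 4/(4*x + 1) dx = -log(3) + log(3 + 6*pi)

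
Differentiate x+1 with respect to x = 1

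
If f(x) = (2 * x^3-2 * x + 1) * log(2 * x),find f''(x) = (12*x^3*log(x) + 12*x^3*log(2) + 10*x^3 - 2*x - 1)/x^2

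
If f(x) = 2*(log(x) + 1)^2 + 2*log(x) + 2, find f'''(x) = 8*log(x)/x^3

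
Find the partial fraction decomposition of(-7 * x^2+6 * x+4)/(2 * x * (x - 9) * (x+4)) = -33/(26*(x + 4)) - 509/(234*(x - 9)) - 1/(18*x)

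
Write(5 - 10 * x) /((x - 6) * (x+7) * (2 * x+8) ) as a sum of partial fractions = 25/(26*(x + 7)) - 3/(4*(x + 4)) - 11/(52*(x - 6))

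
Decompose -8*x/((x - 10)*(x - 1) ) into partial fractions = 8/(9*(x - 1)) - 80/(9*(x - 10))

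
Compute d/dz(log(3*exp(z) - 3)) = exp(z)/(exp(z) - 1)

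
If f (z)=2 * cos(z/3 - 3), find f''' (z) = 2*sin(z/3 - 3)/27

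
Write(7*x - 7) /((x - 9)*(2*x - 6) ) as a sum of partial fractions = -7/(6*(x - 3)) + 14/(3*(x - 9))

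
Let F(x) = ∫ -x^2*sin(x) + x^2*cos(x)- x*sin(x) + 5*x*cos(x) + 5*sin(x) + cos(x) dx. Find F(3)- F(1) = 2*sqrt(2)*(8*sin(pi/4 + 3) - sin(pi/4 + 1))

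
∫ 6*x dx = 3*x^2 + C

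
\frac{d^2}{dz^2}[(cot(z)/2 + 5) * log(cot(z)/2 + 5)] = (2*log(cot(z)/2 + 5)*cot(z)^4 + 20*log(cot(z)/2 + 5)*cot(z)^3 + 2*log(cot(z)/2 + 5)*cot(z)^2 + 20*log(cot(z)/2 + 5)*cot(z) + 3*cot(z)^4 + 20*cot(z)^3 + 4*cot(z)^2 + 20*cot(z) + 1)/(2*cot(z) + 20)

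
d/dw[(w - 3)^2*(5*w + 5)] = 15*w^2 - 50*w + 15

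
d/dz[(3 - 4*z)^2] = 32*z - 24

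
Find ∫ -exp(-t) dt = exp(-t) + C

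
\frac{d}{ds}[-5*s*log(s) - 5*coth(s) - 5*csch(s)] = -5*log(s) - 5 + 5*cosh(s)/sinh(s)^2 + 5/sinh(s)^2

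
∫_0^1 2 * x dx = 1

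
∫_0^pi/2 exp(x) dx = -1 + exp(pi/2)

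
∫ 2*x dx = x^2 + C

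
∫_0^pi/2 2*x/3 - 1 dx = -pi/2 + pi^2/12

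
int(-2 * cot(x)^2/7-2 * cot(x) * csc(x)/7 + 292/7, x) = 42*x + 2/(7*tan(x)) + 2/(7*sin(x)) + C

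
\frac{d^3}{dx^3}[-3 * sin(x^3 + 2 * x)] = 81*x^6*cos(x^3 + 2*x) + 162*x^4*cos(x^3 + 2*x) + 162*x^3*sin(x^3 + 2*x) + 108*x^2*cos(x^3 + 2*x) + 108*x*sin(x^3 + 2*x) + 6*cos(x^3 + 2*x)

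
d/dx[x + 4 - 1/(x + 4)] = (x^2 + 8*x + 17)/(x^2 + 8*x + 16)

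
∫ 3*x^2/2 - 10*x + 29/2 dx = x^3/2 - 5*x^2 + 29*x/2 + C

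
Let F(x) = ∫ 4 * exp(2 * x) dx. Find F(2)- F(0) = 2*(-exp(-2) + exp(2))*exp(2)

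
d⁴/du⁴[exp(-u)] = exp(-u)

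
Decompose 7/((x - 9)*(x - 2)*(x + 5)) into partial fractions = 1/(14*(x + 5)) - 1/(7*(x - 2)) + 1/(14*(x - 9))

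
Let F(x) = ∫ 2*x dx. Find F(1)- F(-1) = 0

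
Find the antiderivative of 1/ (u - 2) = log(u/2 - 1) + C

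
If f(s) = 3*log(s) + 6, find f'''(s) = 6/s^3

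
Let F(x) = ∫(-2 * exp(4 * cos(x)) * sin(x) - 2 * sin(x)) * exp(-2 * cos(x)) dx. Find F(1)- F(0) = -exp(2) - exp(-2*cos(1)) + exp(-2) + exp(2*cos(1))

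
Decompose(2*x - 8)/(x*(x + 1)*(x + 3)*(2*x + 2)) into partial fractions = 7/(12*(x + 3)) + 3/(4*(x + 1)) + 5/(2*(x + 1)^2) - 4/(3*x)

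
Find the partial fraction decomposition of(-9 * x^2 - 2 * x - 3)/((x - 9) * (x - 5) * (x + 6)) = -21/(11*(x + 6)) + 119/(22*(x - 5)) - 25/(2*(x - 9))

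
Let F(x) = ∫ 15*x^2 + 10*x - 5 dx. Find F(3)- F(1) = 160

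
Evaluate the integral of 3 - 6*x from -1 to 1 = 6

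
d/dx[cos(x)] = -sin(x)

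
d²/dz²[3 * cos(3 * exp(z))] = -9*(3*exp(z)*cos(3*exp(z)) + sin(3*exp(z)))*exp(z)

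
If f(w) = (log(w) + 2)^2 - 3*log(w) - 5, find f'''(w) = (4*log(w) - 4)/w^3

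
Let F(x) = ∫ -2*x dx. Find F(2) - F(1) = -3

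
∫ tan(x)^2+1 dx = tan(x) + C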